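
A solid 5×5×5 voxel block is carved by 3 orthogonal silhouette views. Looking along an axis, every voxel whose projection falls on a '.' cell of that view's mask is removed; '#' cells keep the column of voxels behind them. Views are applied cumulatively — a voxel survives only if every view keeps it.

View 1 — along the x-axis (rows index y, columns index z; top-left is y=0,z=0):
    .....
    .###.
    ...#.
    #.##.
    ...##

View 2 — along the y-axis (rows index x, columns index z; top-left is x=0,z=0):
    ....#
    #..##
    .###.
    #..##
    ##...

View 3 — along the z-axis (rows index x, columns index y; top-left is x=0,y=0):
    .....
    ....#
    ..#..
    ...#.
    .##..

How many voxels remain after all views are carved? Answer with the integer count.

6 voxels

initial block: 5^3 = 125
after view 1 [x-axis, 9 of 25 cells solid] → remaining = 45
after view 2 [y-axis, 12 of 25 cells solid] → remaining = 22
after view 3 [z-axis, 5 of 25 cells solid] → remaining = 6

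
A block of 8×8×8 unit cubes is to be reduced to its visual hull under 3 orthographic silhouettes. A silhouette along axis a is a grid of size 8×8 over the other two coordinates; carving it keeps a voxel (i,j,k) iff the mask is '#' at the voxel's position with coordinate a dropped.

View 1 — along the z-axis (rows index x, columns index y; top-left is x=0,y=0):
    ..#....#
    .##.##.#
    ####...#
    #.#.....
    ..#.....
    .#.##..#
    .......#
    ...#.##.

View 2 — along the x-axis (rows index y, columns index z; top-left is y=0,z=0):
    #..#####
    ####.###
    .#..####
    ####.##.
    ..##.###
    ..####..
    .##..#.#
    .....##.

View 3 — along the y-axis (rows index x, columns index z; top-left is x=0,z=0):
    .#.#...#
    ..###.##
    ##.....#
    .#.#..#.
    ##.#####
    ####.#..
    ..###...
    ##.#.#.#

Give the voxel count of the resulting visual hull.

initial block: 8^3 = 512
after view 1 [z-axis, 23 of 64 cells solid] → remaining = 184
after view 2 [x-axis, 39 of 64 cells solid] → remaining = 108
after view 3 [y-axis, 34 of 64 cells solid] → remaining = 58

remaining voxels: 58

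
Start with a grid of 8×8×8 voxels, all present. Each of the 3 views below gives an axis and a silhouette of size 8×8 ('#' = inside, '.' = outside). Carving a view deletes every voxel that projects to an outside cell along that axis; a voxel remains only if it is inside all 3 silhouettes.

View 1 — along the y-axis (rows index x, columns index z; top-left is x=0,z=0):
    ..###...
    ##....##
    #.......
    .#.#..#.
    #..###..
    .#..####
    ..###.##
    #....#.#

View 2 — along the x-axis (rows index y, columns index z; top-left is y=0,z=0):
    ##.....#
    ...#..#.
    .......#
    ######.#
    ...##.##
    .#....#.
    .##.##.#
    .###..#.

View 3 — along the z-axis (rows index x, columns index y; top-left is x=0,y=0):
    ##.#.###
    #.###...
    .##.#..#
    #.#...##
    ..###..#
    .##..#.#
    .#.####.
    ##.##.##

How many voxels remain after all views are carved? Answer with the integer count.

remaining voxels: 57

before carving: 512 voxels (8×8×8)
after view 1 [y-axis, 28 of 64 cells solid] → remaining = 224
after view 2 [x-axis, 28 of 64 cells solid] → remaining = 99
after view 3 [z-axis, 37 of 64 cells solid] → remaining = 57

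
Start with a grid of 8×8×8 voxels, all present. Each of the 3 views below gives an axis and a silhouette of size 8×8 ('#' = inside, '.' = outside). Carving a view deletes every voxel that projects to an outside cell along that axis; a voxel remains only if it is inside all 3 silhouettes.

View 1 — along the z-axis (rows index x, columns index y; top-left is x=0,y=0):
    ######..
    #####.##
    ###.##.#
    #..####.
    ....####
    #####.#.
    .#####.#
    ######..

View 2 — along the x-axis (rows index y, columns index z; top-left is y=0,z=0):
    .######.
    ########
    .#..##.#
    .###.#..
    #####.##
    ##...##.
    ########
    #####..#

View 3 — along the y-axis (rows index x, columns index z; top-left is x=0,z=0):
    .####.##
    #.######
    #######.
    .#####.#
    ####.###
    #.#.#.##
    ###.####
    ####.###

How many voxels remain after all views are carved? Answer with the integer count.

voxel count = 215

full grid |V| = 512
after view 1 [z-axis, 46 of 64 cells solid] → remaining = 368
after view 2 [x-axis, 47 of 64 cells solid] → remaining = 268
after view 3 [y-axis, 52 of 64 cells solid] → remaining = 215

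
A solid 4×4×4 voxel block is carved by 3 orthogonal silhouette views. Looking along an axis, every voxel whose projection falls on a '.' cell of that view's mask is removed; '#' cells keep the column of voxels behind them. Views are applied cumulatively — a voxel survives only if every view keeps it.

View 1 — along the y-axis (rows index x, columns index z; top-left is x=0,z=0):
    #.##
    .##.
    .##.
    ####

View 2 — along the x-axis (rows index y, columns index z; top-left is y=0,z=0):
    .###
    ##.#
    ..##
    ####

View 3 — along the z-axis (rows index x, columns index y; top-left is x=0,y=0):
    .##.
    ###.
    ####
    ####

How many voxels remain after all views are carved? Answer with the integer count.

initial block: 4^3 = 64
carve view 1 (along y, XZ-mask fill 11/16): 44 voxels remain
carve view 2 (along x, YZ-mask fill 12/16): 33 voxels remain
carve view 3 (along z, XY-mask fill 13/16): 26 voxels remain

remaining voxels: 26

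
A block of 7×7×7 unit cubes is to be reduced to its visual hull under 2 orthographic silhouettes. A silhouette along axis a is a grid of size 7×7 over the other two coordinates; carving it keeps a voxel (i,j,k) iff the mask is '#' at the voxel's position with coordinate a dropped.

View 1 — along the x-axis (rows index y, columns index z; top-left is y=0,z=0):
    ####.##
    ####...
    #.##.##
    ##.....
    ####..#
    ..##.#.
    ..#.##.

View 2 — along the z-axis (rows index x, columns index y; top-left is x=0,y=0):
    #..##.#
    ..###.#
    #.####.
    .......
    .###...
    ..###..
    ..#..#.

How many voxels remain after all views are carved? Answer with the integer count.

remaining voxels: 83

initial block: 7^3 = 343
after view 1 [x-axis, 28 of 49 cells solid] → remaining = 196
after view 2 [z-axis, 21 of 49 cells solid] → remaining = 83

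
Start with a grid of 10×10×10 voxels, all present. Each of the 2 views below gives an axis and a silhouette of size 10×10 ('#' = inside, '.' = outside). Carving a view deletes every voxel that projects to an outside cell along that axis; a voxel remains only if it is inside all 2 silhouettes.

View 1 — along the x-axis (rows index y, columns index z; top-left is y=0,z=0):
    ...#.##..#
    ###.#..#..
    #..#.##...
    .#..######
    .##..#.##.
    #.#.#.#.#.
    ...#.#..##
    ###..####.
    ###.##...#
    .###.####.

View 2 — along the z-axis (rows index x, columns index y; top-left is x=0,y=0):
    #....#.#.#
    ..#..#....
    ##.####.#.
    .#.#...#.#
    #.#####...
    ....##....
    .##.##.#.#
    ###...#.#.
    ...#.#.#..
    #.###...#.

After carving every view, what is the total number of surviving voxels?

|visual hull| = 234

full grid |V| = 1000
  1. axis=0 (YZ plane), |mask|=54  ⇒  voxels=540
  2. axis=2 (XY plane), |mask|=44  ⇒  voxels=234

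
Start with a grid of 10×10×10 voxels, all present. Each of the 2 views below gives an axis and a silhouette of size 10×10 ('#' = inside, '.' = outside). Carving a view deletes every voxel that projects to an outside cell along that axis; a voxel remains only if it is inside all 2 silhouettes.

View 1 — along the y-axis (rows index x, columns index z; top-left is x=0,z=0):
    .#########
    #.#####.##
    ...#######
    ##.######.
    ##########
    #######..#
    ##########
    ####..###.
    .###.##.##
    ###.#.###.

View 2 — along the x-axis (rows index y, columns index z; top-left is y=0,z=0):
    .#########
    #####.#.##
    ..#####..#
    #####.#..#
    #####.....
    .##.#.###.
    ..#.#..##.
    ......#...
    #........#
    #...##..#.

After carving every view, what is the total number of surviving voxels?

425 voxels

initial block: 10^3 = 1000
[1] y-view keeps 81 columns → grid now 810
[2] x-view keeps 52 columns → grid now 425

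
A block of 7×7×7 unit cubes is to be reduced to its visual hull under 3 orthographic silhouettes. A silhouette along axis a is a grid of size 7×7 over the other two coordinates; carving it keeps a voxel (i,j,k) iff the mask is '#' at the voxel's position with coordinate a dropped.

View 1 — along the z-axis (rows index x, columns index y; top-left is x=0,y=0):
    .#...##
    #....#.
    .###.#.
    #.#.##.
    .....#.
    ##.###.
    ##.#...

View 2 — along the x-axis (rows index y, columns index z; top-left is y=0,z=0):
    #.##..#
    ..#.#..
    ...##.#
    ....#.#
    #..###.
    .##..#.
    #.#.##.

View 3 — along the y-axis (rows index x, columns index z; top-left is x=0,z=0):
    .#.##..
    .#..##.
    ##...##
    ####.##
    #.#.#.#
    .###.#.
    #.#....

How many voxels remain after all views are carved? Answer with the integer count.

before carving: 343 voxels (7×7×7)
step 1: project along z, AND mask (22/49) → |grid| = 154
step 2: project along x, AND mask (22/49) → |grid| = 66
step 3: project along y, AND mask (26/49) → |grid| = 33

|visual hull| = 33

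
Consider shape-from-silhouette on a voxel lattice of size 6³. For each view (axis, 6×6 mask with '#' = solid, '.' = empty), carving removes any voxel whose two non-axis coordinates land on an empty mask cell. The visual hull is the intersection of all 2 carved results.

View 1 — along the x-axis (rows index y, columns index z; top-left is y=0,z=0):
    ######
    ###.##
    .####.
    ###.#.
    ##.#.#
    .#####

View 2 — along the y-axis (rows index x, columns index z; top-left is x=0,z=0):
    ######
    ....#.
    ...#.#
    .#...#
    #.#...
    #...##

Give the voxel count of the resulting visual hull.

before carving: 216 voxels (6×6×6)
[1] x-view keeps 28 columns → grid now 168
[2] y-view keeps 16 columns → grid now 73

voxel count = 73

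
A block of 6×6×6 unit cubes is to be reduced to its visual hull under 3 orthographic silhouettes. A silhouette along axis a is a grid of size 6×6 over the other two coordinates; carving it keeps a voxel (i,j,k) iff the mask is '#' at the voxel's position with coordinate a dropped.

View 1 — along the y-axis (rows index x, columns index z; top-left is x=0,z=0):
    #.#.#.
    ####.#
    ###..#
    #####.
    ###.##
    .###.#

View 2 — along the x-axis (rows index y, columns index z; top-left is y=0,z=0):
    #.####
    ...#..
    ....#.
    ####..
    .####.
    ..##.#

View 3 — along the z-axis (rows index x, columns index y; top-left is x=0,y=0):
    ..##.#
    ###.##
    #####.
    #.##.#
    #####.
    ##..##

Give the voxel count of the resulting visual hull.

55 voxels

start: 6×6×6 = 216 voxels
  1. axis=1 (XZ plane), |mask|=26  ⇒  voxels=156
  2. axis=0 (YZ plane), |mask|=18  ⇒  voxels=76
  3. axis=2 (XY plane), |mask|=26  ⇒  voxels=55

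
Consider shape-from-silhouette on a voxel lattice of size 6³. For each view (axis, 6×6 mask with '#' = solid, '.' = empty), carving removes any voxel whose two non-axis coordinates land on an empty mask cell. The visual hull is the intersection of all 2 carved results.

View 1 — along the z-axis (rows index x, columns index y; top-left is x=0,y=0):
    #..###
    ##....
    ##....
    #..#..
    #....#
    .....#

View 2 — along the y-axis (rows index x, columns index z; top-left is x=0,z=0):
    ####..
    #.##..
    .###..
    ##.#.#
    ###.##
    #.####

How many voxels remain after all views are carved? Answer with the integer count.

remaining voxels: 51

before carving: 216 voxels (6×6×6)
carve view 1 (along z, XY-mask fill 13/36): 78 voxels remain
carve view 2 (along y, XZ-mask fill 24/36): 51 voxels remain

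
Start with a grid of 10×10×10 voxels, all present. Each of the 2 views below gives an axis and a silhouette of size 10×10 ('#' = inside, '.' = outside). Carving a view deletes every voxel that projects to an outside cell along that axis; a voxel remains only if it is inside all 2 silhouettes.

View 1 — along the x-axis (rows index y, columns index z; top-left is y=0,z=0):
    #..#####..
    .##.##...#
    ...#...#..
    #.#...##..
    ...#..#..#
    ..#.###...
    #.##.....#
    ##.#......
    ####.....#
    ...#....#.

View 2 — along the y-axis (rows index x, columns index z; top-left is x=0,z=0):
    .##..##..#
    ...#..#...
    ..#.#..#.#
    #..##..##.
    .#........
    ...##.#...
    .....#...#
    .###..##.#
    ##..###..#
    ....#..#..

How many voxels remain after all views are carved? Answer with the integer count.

142 voxels

before carving: 1000 voxels (10×10×10)
carve view 1 (along x, YZ-mask fill 38/100): 380 voxels remain
carve view 2 (along y, XZ-mask fill 36/100): 142 voxels remain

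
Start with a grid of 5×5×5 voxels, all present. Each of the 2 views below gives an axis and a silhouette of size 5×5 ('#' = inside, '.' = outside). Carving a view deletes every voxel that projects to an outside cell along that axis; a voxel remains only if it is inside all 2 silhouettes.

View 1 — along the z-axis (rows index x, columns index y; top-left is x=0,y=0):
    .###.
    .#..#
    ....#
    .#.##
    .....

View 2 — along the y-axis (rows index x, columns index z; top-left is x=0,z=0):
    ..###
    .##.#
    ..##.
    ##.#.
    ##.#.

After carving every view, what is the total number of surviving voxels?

remaining voxels: 26

full grid |V| = 125
after view 1 [z-axis, 9 of 25 cells solid] → remaining = 45
after view 2 [y-axis, 14 of 25 cells solid] → remaining = 26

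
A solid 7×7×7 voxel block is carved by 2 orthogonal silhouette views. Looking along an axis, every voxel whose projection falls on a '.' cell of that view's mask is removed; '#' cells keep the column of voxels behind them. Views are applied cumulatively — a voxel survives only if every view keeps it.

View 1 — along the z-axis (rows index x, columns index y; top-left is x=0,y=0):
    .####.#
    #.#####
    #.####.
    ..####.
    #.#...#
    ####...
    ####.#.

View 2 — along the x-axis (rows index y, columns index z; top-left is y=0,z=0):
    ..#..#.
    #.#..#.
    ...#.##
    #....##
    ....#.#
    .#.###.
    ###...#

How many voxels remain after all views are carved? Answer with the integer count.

before carving: 343 voxels (7×7×7)
after view 1 [z-axis, 32 of 49 cells solid] → remaining = 224
after view 2 [x-axis, 21 of 49 cells solid] → remaining = 94

|visual hull| = 94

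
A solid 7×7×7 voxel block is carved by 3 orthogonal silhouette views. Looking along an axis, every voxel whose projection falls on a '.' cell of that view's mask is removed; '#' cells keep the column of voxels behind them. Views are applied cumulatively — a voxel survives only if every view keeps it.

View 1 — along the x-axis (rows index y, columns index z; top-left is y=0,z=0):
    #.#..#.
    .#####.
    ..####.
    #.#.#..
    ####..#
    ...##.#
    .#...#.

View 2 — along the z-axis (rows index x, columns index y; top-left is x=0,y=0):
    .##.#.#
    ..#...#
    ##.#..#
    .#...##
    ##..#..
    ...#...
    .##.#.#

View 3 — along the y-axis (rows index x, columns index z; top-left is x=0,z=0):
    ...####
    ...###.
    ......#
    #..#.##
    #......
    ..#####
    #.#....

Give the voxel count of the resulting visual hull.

|visual hull| = 26

full grid |V| = 343
[1] x-view keeps 25 columns → grid now 175
[2] z-view keeps 21 columns → grid now 77
[3] y-view keeps 20 columns → grid now 26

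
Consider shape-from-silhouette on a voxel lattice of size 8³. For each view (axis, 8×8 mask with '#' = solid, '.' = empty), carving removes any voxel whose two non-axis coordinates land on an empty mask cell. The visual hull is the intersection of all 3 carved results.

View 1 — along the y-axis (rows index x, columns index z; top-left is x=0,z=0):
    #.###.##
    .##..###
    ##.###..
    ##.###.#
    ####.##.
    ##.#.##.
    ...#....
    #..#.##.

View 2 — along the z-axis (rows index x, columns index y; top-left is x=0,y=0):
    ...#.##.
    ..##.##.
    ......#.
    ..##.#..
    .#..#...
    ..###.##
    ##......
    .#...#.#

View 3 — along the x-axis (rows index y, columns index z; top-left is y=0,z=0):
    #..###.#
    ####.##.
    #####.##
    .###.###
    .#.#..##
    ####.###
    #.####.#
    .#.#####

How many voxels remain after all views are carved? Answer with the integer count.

full grid |V| = 512
  1. axis=1 (XZ plane), |mask|=38  ⇒  voxels=304
  2. axis=2 (XY plane), |mask|=23  ⇒  voxels=112
  3. axis=0 (YZ plane), |mask|=47  ⇒  voxels=89

89 voxels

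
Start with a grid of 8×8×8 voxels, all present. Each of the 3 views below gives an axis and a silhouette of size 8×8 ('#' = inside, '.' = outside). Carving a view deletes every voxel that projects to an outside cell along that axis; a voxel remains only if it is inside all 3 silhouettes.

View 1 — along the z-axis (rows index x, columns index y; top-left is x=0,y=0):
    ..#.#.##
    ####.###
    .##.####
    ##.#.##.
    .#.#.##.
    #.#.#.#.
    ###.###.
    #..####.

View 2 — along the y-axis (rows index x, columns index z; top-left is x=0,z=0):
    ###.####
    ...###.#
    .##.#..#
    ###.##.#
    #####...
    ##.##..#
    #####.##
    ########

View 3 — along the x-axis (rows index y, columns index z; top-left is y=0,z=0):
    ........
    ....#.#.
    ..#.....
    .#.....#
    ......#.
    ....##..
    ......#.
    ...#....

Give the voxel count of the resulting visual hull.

before carving: 512 voxels (8×8×8)
carve view 1 (along z, XY-mask fill 41/64): 328 voxels remain
carve view 2 (along y, XZ-mask fill 46/64): 232 voxels remain
carve view 3 (along x, YZ-mask fill 10/64): 31 voxels remain

|visual hull| = 31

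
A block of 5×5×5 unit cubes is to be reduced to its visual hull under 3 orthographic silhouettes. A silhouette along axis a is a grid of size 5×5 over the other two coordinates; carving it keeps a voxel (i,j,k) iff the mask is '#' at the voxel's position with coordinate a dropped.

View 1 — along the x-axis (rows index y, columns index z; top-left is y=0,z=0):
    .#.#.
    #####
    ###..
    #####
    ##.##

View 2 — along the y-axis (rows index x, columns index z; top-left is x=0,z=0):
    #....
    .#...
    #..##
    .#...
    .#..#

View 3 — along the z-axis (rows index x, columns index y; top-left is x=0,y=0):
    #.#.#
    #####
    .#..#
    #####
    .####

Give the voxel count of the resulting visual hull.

before carving: 125 voxels (5×5×5)
carve view 1 (along x, YZ-mask fill 19/25): 95 voxels remain
carve view 2 (along y, XZ-mask fill 8/25): 33 voxels remain
carve view 3 (along z, XY-mask fill 19/25): 25 voxels remain

|visual hull| = 25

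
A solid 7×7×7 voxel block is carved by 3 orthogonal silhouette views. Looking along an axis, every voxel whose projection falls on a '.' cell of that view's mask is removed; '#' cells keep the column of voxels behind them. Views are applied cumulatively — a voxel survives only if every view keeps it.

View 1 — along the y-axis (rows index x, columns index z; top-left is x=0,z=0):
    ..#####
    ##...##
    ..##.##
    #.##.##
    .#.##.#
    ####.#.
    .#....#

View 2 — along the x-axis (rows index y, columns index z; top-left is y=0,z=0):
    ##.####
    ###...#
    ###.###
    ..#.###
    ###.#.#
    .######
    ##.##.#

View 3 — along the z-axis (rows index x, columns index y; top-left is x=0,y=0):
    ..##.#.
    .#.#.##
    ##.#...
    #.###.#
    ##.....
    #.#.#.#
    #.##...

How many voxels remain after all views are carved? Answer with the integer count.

remaining voxels: 74

before carving: 343 voxels (7×7×7)
step 1: project along y, AND mask (29/49) → |grid| = 203
step 2: project along x, AND mask (36/49) → |grid| = 148
step 3: project along z, AND mask (24/49) → |grid| = 74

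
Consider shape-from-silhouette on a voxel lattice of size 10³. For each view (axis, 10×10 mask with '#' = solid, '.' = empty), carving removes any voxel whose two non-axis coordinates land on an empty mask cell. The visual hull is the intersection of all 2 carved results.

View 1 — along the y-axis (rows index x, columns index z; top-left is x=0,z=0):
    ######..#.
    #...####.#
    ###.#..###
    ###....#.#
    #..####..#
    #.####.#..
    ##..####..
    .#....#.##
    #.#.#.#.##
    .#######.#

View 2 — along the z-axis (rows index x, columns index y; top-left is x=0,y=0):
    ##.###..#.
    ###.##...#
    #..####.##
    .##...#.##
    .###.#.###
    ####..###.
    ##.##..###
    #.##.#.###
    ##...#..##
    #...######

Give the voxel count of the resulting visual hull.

initial block: 10^3 = 1000
V1 y: intersect with XZ mask (61 set) -- 610 left
V2 z: intersect with XY mask (64 set) -- 392 left

|visual hull| = 392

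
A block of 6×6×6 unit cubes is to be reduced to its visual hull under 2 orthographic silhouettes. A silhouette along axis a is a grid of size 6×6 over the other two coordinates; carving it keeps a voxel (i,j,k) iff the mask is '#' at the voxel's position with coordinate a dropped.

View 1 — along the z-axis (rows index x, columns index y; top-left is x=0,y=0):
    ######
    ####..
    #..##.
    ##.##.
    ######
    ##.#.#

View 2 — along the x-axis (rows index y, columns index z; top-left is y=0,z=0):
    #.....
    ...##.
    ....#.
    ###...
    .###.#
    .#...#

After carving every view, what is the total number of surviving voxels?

initial block: 6^3 = 216
after view 1 [z-axis, 27 of 36 cells solid] → remaining = 162
after view 2 [x-axis, 13 of 36 cells solid] → remaining = 59

|visual hull| = 59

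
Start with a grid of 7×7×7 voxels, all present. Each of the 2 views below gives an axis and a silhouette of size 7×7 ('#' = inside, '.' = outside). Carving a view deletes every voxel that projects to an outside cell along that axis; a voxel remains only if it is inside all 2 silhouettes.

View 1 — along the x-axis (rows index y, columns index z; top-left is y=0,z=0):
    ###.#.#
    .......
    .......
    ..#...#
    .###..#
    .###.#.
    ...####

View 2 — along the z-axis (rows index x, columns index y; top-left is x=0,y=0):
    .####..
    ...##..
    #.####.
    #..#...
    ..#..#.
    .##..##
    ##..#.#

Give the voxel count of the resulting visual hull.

initial block: 7^3 = 343
[1] x-view keeps 19 columns → grid now 133
[2] z-view keeps 23 columns → grid now 59

|visual hull| = 59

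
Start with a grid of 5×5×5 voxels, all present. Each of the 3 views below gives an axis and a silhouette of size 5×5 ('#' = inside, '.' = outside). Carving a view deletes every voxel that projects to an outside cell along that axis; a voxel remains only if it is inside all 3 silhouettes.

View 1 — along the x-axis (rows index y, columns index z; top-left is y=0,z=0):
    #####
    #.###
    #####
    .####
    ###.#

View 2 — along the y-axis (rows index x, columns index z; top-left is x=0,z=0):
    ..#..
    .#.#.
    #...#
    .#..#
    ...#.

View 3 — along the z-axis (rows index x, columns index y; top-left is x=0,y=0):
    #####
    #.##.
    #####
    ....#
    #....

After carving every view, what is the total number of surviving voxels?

start: 5×5×5 = 125 voxels
  1. axis=0 (YZ plane), |mask|=22  ⇒  voxels=110
  2. axis=1 (XZ plane), |mask|=8  ⇒  voxels=35
  3. axis=2 (XY plane), |mask|=15  ⇒  voxels=23

23 voxels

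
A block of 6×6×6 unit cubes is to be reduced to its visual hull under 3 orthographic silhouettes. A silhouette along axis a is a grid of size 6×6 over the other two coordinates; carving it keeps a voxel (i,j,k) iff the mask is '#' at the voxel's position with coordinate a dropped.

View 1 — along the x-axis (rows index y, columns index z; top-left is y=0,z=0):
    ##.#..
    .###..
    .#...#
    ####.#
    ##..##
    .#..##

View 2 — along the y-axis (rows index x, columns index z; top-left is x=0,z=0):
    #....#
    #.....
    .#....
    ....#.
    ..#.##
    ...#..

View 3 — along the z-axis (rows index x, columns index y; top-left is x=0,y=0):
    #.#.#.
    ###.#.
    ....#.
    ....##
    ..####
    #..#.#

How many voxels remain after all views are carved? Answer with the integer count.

voxel count = 18

initial block: 6^3 = 216
V1 x: intersect with YZ mask (20 set) -- 120 left
V2 y: intersect with XZ mask (9 set) -- 29 left
V3 z: intersect with XY mask (17 set) -- 18 left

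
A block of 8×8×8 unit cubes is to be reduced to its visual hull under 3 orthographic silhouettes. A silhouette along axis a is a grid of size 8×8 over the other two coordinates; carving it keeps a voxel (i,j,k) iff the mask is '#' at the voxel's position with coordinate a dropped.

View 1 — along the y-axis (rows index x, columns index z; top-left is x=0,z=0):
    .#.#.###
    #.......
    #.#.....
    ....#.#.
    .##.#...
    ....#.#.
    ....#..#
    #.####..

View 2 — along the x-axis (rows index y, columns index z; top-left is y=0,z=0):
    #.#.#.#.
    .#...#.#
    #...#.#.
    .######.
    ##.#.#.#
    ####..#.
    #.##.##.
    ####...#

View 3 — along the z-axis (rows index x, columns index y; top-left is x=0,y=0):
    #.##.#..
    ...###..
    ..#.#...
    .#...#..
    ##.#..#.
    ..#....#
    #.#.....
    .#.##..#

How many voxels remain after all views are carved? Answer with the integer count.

|visual hull| = 36

full grid |V| = 512
  1. axis=1 (XZ plane), |mask|=22  ⇒  voxels=176
  2. axis=0 (YZ plane), |mask|=36  ⇒  voxels=97
  3. axis=2 (XY plane), |mask|=23  ⇒  voxels=36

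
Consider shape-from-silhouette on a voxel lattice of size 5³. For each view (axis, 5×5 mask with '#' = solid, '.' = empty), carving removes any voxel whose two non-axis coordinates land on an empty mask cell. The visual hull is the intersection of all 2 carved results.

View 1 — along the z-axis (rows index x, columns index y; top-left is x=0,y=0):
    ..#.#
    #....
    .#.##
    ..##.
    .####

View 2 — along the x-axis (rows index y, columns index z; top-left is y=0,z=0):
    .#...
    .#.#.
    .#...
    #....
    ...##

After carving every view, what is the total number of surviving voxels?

initial block: 5^3 = 125
  1. axis=2 (XY plane), |mask|=12  ⇒  voxels=60
  2. axis=0 (YZ plane), |mask|=7  ⇒  voxels=17

voxel count = 17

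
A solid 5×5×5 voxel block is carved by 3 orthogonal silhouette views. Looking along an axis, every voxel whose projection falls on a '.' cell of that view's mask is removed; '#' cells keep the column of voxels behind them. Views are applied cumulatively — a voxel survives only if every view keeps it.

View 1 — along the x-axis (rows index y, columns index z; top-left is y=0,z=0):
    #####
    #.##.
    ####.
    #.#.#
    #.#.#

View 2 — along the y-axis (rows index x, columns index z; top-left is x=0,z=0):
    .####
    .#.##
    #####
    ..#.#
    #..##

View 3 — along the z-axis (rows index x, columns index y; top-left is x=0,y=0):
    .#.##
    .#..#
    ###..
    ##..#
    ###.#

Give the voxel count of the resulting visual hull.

voxel count = 34

full grid |V| = 125
after view 1 [x-axis, 18 of 25 cells solid] → remaining = 90
after view 2 [y-axis, 17 of 25 cells solid] → remaining = 58
after view 3 [z-axis, 15 of 25 cells solid] → remaining = 34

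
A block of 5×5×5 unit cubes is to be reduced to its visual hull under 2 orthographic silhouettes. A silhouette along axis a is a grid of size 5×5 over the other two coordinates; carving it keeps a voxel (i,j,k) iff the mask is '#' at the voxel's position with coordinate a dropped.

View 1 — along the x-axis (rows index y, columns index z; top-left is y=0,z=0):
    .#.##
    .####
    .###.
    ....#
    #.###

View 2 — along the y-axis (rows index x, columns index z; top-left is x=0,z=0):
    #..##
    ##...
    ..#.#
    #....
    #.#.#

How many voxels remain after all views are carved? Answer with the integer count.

initial block: 5^3 = 125
[1] x-view keeps 15 columns → grid now 75
[2] y-view keeps 11 columns → grid now 29

voxel count = 29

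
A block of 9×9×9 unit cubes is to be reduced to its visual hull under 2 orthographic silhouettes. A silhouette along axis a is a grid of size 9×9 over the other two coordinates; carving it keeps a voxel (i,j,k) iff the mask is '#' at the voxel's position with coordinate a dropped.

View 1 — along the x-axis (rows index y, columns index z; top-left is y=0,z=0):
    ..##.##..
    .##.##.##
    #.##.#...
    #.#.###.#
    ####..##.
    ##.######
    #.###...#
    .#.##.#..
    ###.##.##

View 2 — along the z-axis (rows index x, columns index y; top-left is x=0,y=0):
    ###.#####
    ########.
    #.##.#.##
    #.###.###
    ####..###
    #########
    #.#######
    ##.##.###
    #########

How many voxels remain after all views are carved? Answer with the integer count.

374 voxels

before carving: 729 voxels (9×9×9)
V1 x: intersect with YZ mask (50 set) -- 450 left
V2 z: intersect with XY mask (69 set) -- 374 left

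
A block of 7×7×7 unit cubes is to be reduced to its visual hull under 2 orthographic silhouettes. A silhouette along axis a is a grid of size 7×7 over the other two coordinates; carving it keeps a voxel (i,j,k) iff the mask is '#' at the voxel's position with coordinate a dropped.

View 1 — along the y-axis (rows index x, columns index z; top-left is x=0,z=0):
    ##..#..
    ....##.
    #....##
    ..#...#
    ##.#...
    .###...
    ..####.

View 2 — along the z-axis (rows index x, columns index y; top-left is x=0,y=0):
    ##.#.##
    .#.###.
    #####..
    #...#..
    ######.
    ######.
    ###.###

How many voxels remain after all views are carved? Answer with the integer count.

|visual hull| = 102

before carving: 343 voxels (7×7×7)
[1] y-view keeps 20 columns → grid now 140
[2] z-view keeps 34 columns → grid now 102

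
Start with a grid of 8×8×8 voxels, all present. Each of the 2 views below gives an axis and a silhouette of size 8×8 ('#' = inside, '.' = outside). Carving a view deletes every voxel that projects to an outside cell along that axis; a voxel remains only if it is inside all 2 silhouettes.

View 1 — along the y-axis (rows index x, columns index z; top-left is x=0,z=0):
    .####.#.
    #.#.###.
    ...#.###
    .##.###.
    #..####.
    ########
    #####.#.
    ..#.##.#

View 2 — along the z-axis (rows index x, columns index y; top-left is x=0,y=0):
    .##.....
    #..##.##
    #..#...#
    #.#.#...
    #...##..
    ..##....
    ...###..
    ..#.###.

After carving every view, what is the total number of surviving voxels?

full grid |V| = 512
after view 1 [y-axis, 42 of 64 cells solid] → remaining = 336
after view 2 [z-axis, 25 of 64 cells solid] → remaining = 127

remaining voxels: 127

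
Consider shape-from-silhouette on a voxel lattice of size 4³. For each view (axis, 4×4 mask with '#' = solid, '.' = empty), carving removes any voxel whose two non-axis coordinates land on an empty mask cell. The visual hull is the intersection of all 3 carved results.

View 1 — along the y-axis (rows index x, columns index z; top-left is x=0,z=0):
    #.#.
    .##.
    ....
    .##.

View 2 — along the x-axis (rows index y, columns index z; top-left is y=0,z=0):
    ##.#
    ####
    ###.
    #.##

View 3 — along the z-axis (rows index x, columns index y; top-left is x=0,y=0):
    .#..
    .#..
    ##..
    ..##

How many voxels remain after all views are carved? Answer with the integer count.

voxel count = 7

full grid |V| = 64
after view 1 [y-axis, 6 of 16 cells solid] → remaining = 24
after view 2 [x-axis, 13 of 16 cells solid] → remaining = 19
after view 3 [z-axis, 6 of 16 cells solid] → remaining = 7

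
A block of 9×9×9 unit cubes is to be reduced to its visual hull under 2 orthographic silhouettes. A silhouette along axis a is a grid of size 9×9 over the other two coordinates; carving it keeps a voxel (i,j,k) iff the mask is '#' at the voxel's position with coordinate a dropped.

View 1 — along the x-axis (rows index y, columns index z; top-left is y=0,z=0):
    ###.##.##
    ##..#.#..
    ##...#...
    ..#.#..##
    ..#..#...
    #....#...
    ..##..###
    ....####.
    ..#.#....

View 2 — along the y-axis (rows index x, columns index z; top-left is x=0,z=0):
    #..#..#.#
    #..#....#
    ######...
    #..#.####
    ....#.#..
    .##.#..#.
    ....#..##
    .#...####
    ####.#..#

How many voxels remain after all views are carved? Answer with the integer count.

initial block: 9^3 = 729
step 1: project along x, AND mask (33/81) → |grid| = 297
step 2: project along y, AND mask (39/81) → |grid| = 138

remaining voxels: 138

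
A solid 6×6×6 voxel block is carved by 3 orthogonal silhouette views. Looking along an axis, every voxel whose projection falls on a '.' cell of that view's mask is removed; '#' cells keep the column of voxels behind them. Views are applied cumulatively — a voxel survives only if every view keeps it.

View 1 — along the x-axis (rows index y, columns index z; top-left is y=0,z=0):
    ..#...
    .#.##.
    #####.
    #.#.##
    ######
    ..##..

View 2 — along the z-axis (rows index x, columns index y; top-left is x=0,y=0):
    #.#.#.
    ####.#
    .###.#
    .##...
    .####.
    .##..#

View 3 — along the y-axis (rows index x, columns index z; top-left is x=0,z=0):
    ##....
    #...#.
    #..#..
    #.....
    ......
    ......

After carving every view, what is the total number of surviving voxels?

full grid |V| = 216
step 1: project along x, AND mask (21/36) → |grid| = 126
step 2: project along z, AND mask (21/36) → |grid| = 77
step 3: project along y, AND mask (7/36) → |grid| = 15

15 voxels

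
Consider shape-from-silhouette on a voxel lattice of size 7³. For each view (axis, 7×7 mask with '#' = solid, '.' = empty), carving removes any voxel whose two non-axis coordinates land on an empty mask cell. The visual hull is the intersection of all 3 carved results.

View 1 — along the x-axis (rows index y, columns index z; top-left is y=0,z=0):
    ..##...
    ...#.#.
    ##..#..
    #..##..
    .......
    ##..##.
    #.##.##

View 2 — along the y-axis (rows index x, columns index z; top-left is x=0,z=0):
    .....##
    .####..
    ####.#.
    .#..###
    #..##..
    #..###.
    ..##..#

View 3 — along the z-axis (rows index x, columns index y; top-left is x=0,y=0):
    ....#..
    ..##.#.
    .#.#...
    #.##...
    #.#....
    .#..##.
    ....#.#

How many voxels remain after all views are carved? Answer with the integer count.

start: 7×7×7 = 343 voxels
carve view 1 (along x, YZ-mask fill 19/49): 133 voxels remain
carve view 2 (along y, XZ-mask fill 25/49): 71 voxels remain
carve view 3 (along z, XY-mask fill 16/49): 24 voxels remain

voxel count = 24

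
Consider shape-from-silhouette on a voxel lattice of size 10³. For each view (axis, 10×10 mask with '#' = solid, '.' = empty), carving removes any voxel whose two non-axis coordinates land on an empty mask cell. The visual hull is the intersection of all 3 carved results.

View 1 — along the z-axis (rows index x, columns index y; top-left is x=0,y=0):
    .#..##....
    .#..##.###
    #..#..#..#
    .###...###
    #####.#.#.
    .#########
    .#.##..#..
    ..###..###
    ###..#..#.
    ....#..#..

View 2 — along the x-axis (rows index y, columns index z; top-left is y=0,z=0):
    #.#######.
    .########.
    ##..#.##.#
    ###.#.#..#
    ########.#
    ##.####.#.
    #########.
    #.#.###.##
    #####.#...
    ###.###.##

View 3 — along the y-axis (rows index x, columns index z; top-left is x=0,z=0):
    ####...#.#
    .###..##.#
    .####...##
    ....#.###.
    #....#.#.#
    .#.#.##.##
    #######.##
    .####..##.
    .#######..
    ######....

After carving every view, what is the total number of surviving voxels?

before carving: 1000 voxels (10×10×10)
step 1: project along z, AND mask (52/100) → |grid| = 520
step 2: project along x, AND mask (74/100) → |grid| = 382
step 3: project along y, AND mask (60/100) → |grid| = 216

remaining voxels: 216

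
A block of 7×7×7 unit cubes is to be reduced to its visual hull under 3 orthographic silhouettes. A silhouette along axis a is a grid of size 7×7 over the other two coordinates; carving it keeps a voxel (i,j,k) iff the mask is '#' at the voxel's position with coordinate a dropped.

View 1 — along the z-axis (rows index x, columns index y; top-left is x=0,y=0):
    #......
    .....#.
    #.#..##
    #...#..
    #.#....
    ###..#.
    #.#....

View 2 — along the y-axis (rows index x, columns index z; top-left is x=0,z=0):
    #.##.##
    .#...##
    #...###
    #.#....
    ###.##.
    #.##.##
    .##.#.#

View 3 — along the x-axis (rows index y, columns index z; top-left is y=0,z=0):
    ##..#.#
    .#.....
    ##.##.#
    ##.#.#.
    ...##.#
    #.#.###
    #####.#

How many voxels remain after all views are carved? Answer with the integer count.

initial block: 7^3 = 343
  1. axis=2 (XY plane), |mask|=16  ⇒  voxels=112
  2. axis=1 (XZ plane), |mask|=28  ⇒  voxels=66
  3. axis=0 (YZ plane), |mask|=28  ⇒  voxels=39

remaining voxels: 39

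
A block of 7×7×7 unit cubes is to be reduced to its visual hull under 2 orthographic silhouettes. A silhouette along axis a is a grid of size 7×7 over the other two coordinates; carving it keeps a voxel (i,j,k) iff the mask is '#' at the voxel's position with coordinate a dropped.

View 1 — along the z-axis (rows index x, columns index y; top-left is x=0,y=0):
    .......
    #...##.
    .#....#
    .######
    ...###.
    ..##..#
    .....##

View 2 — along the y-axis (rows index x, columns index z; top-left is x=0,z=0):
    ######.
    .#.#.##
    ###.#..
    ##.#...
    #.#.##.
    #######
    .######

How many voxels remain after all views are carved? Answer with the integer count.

before carving: 343 voxels (7×7×7)
step 1: project along z, AND mask (19/49) → |grid| = 133
step 2: project along y, AND mask (34/49) → |grid| = 83

|visual hull| = 83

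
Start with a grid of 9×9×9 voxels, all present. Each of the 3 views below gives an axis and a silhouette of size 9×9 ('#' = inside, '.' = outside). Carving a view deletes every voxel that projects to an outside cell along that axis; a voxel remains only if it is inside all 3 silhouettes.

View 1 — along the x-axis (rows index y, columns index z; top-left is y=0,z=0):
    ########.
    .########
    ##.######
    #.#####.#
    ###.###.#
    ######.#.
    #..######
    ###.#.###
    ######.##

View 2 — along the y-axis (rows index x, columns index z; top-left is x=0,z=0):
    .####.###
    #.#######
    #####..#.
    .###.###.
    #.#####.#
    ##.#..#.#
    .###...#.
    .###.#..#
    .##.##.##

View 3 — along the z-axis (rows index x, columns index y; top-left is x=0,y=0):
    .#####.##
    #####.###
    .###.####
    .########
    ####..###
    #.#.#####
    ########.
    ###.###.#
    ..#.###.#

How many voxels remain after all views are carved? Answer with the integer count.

314 voxels

before carving: 729 voxels (9×9×9)
after view 1 [x-axis, 67 of 81 cells solid] → remaining = 603
after view 2 [y-axis, 54 of 81 cells solid] → remaining = 397
after view 3 [z-axis, 64 of 81 cells solid] → remaining = 314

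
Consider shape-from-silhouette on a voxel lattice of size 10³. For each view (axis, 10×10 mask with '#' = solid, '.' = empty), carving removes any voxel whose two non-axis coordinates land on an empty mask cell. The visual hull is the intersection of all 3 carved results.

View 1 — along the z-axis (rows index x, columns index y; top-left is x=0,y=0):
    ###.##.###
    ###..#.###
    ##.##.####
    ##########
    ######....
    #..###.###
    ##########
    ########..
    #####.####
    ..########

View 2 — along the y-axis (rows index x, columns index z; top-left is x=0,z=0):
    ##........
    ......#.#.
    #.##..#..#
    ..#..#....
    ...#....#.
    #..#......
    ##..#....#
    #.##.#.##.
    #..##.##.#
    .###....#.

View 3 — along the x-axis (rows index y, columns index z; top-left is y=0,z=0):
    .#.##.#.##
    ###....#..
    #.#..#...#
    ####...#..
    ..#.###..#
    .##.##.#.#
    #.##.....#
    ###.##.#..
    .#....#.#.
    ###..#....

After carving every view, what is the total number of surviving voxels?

full grid |V| = 1000
V1 z: intersect with XY mask (81 set) -- 810 left
V2 y: intersect with XZ mask (35 set) -- 290 left
V3 x: intersect with YZ mask (47 set) -- 138 left

voxel count = 138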